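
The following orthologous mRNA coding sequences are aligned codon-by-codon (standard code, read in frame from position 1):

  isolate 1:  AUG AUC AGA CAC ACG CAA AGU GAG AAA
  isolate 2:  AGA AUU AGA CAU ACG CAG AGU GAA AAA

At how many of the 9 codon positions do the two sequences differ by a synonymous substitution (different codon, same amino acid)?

4

Codon 1: AUG Met / AGA Arg — nonsynonymous.
Codon 2: AUC Ile / AUU Ile — synonymous.
Codon 3: AGA Arg / AGA Arg — identical.
Codon 4: CAC His / CAU His — synonymous.
Codon 5: ACG Thr / ACG Thr — identical.
Codon 6: CAA Gln / CAG Gln — synonymous.
Codon 7: AGU Ser / AGU Ser — identical.
Codon 8: GAG Glu / GAA Glu — synonymous.
Codon 9: AAA Lys / AAA Lys — identical.
Synonymous differences: 4.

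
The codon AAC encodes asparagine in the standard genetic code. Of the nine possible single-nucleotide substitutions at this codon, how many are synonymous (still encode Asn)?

Position 1: none → 0 synonymous.
Position 2: none → 0 synonymous.
Position 3: AAU → 1 synonymous.
Total: 0 + 0 + 1 = 1.

1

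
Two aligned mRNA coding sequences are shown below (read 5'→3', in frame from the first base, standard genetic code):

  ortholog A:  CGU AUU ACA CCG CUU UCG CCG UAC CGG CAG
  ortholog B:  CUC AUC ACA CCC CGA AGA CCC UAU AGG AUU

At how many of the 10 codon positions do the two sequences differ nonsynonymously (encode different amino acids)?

Codon 1: CGU Arg / CUC Leu — nonsynonymous.
Codon 2: AUU Ile / AUC Ile — synonymous.
Codon 3: ACA Thr / ACA Thr — identical.
Codon 4: CCG Pro / CCC Pro — synonymous.
Codon 5: CUU Leu / CGA Arg — nonsynonymous.
Codon 6: UCG Ser / AGA Arg — nonsynonymous.
Codon 7: CCG Pro / CCC Pro — synonymous.
Codon 8: UAC Tyr / UAU Tyr — synonymous.
Codon 9: CGG Arg / AGG Arg — synonymous.
Codon 10: CAG Gln / AUU Ile — nonsynonymous.
Nonsynonymous differences: 4.

4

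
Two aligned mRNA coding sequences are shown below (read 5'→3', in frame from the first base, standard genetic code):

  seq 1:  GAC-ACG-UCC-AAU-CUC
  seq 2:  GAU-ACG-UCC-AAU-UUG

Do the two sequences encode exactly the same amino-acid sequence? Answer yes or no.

yes

Codon 1: GAC Asp / GAU Asp — synonymous.
Codon 2: ACG Thr / ACG Thr — identical.
Codon 3: UCC Ser / UCC Ser — identical.
Codon 4: AAU Asn / AAU Asn — identical.
Codon 5: CUC Leu / UUG Leu — synonymous.
Nonsynonymous differences: 0 → same protein.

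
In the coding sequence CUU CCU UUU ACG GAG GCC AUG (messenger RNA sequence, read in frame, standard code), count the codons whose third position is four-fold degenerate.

4

Codon 1 CUU (Leu): third position 4-fold.
Codon 2 CCU (Pro): third position 4-fold.
Codon 3 UUU (Phe): third position 2-fold.
Codon 4 ACG (Thr): third position 4-fold.
Codon 5 GAG (Glu): third position 2-fold.
Codon 6 GCC (Ala): third position 4-fold.
Codon 7 AUG (Met): third position 1-fold.
Four-fold degenerate third positions: 4.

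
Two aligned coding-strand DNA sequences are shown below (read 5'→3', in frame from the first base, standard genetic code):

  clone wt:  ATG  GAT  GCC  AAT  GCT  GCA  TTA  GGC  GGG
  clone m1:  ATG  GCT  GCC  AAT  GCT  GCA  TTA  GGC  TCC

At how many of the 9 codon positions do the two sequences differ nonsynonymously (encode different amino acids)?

Codon 1: ATG Met / ATG Met — identical.
Codon 2: GAT Asp / GCT Ala — nonsynonymous.
Codon 3: GCC Ala / GCC Ala — identical.
Codon 4: AAT Asn / AAT Asn — identical.
Codon 5: GCT Ala / GCT Ala — identical.
Codon 6: GCA Ala / GCA Ala — identical.
Codon 7: TTA Leu / TTA Leu — identical.
Codon 8: GGC Gly / GGC Gly — identical.
Codon 9: GGG Gly / TCC Ser — nonsynonymous.
Nonsynonymous differences: 2.

2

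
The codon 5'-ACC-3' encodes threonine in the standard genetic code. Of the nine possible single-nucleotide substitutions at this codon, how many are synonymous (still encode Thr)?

Position 1: none → 0 synonymous.
Position 2: none → 0 synonymous.
Position 3: ACU, ACA, ACG → 3 synonymous.
Total: 0 + 0 + 3 = 3.

3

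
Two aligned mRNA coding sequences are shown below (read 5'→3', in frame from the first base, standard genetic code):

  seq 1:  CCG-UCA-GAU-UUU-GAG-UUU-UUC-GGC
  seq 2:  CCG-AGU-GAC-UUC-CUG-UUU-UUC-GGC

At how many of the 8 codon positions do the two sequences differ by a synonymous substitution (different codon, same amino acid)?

3

Codon 1: CCG Pro / CCG Pro — identical.
Codon 2: UCA Ser / AGU Ser — synonymous.
Codon 3: GAU Asp / GAC Asp — synonymous.
Codon 4: UUU Phe / UUC Phe — synonymous.
Codon 5: GAG Glu / CUG Leu — nonsynonymous.
Codon 6: UUU Phe / UUU Phe — identical.
Codon 7: UUC Phe / UUC Phe — identical.
Codon 8: GGC Gly / GGC Gly — identical.
Synonymous differences: 3.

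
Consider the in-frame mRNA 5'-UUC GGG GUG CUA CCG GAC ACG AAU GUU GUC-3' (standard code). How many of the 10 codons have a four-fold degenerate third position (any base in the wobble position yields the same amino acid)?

7

Codon 1 UUC (Phe): third position 2-fold.
Codon 2 GGG (Gly): third position 4-fold.
Codon 3 GUG (Val): third position 4-fold.
Codon 4 CUA (Leu): third position 4-fold.
Codon 5 CCG (Pro): third position 4-fold.
Codon 6 GAC (Asp): third position 2-fold.
Codon 7 ACG (Thr): third position 4-fold.
Codon 8 AAU (Asn): third position 2-fold.
Codon 9 GUU (Val): third position 4-fold.
Codon 10 GUC (Val): third position 4-fold.
Four-fold degenerate third positions: 7.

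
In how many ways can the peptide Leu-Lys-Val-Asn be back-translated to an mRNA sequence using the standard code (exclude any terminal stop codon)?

96

Leu: 6 codons.
Lys: 2 codons.
Val: 4 codons.
Asn: 2 codons.
6 × 2 × 4 × 2 = 96.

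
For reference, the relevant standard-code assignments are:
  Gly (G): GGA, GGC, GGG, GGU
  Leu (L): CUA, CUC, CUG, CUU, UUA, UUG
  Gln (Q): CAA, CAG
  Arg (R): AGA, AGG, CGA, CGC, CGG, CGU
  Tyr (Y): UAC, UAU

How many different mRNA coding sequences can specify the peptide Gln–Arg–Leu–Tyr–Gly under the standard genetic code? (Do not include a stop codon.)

576

Gln: 2 codons.
Arg: 6 codons.
Leu: 6 codons.
Tyr: 2 codons.
Gly: 4 codons.
2 × 6 × 6 × 2 × 4 = 576.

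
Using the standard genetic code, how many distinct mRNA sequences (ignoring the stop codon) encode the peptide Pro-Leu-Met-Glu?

48

Pro: 4 codons.
Leu: 6 codons.
Met: 1 codon.
Glu: 2 codons.
4 × 6 × 1 × 2 = 48.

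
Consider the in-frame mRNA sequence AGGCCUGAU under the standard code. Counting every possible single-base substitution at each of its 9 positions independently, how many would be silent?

6

Codon 1 (AGG, Arg): 2 synonymous substitutions.
Codon 2 (CCU, Pro): 3 synonymous substitutions.
Codon 3 (GAU, Asp): 1 synonymous substitution.
Total: 2 + 3 + 1 = 6.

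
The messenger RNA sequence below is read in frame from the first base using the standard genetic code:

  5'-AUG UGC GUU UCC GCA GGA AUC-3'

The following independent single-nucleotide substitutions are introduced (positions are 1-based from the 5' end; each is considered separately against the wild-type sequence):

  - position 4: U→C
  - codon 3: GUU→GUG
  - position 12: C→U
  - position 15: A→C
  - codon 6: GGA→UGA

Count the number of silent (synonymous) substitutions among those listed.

3

Codon 2: UGC (Cys) → CGC (Arg) — missense.
Codon 3: GUU (Val) → GUG (Val) — synonymous.
Codon 4: UCC (Ser) → UCU (Ser) — synonymous.
Codon 5: GCA (Ala) → GCC (Ala) — synonymous.
Codon 6: GGA (Gly) → UGA (Stop) — nonsense.
Synonymous: 3 of 5.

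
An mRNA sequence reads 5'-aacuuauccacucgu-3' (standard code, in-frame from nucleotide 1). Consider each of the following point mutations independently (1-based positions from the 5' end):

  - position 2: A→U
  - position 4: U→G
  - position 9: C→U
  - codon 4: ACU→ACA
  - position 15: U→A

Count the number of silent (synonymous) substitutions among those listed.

Codon 1: AAC (Asn) → AUC (Ile) — missense.
Codon 2: UUA (Leu) → GUA (Val) — missense.
Codon 3: UCC (Ser) → UCU (Ser) — synonymous.
Codon 4: ACU (Thr) → ACA (Thr) — synonymous.
Codon 5: CGU (Arg) → CGA (Arg) — synonymous.
Synonymous: 3 of 5.

3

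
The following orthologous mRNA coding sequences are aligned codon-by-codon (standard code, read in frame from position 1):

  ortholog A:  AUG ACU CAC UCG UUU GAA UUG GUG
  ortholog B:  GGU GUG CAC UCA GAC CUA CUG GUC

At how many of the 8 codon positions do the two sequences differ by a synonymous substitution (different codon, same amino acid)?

3

Codon 1: AUG Met / GGU Gly — nonsynonymous.
Codon 2: ACU Thr / GUG Val — nonsynonymous.
Codon 3: CAC His / CAC His — identical.
Codon 4: UCG Ser / UCA Ser — synonymous.
Codon 5: UUU Phe / GAC Asp — nonsynonymous.
Codon 6: GAA Glu / CUA Leu — nonsynonymous.
Codon 7: UUG Leu / CUG Leu — synonymous.
Codon 8: GUG Val / GUC Val — synonymous.
Synonymous differences: 3.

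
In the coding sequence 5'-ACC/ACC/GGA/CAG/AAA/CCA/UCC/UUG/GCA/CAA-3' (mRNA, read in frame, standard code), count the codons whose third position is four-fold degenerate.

Codon 1 ACC (Thr): third position 4-fold.
Codon 2 ACC (Thr): third position 4-fold.
Codon 3 GGA (Gly): third position 4-fold.
Codon 4 CAG (Gln): third position 2-fold.
Codon 5 AAA (Lys): third position 2-fold.
Codon 6 CCA (Pro): third position 4-fold.
Codon 7 UCC (Ser): third position 4-fold.
Codon 8 UUG (Leu): third position 2-fold.
Codon 9 GCA (Ala): third position 4-fold.
Codon 10 CAA (Gln): third position 2-fold.
Four-fold degenerate third positions: 6.

6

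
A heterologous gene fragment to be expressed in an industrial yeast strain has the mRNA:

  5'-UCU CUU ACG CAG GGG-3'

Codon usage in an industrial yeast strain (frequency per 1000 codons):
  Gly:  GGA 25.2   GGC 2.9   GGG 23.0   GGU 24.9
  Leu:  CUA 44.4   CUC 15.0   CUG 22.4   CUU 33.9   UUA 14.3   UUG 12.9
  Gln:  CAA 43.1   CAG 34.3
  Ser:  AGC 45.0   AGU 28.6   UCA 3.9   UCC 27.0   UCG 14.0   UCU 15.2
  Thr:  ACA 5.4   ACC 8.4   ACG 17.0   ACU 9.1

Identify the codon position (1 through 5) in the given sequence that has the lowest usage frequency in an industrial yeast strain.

1

Codon 1 UCU (Ser): 15.2 per 1000.
Codon 2 CUU (Leu): 33.9 per 1000.
Codon 3 ACG (Thr): 17.0 per 1000.
Codon 4 CAG (Gln): 34.3 per 1000.
Codon 5 GGG (Gly): 23.0 per 1000.
Lowest frequency is 15.2 at codon 1.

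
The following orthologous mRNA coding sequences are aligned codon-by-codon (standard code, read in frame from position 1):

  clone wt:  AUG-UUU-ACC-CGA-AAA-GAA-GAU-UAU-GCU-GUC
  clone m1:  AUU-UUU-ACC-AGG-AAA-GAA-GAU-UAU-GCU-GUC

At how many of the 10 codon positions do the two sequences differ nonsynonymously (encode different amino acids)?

Codon 1: AUG Met / AUU Ile — nonsynonymous.
Codon 2: UUU Phe / UUU Phe — identical.
Codon 3: ACC Thr / ACC Thr — identical.
Codon 4: CGA Arg / AGG Arg — synonymous.
Codon 5: AAA Lys / AAA Lys — identical.
Codon 6: GAA Glu / GAA Glu — identical.
Codon 7: GAU Asp / GAU Asp — identical.
Codon 8: UAU Tyr / UAU Tyr — identical.
Codon 9: GCU Ala / GCU Ala — identical.
Codon 10: GUC Val / GUC Val — identical.
Nonsynonymous differences: 1.

1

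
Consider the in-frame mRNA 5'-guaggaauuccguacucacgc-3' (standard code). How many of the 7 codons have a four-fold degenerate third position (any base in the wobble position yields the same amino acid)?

Codon 1 GUA (Val): third position 4-fold.
Codon 2 GGA (Gly): third position 4-fold.
Codon 3 AUU (Ile): third position 3-fold.
Codon 4 CCG (Pro): third position 4-fold.
Codon 5 UAC (Tyr): third position 2-fold.
Codon 6 UCA (Ser): third position 4-fold.
Codon 7 CGC (Arg): third position 4-fold.
Four-fold degenerate third positions: 5.

5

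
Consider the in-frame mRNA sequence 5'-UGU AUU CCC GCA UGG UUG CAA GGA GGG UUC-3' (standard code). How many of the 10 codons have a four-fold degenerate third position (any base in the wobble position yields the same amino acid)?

Codon 1 UGU (Cys): third position 2-fold.
Codon 2 AUU (Ile): third position 3-fold.
Codon 3 CCC (Pro): third position 4-fold.
Codon 4 GCA (Ala): third position 4-fold.
Codon 5 UGG (Trp): third position 1-fold.
Codon 6 UUG (Leu): third position 2-fold.
Codon 7 CAA (Gln): third position 2-fold.
Codon 8 GGA (Gly): third position 4-fold.
Codon 9 GGG (Gly): third position 4-fold.
Codon 10 UUC (Phe): third position 2-fold.
Four-fold degenerate third positions: 4.

4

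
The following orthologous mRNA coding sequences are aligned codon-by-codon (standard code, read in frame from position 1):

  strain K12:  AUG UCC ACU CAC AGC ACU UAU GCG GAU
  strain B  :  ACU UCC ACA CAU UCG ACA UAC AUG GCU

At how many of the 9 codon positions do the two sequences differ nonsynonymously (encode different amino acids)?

Codon 1: AUG Met / ACU Thr — nonsynonymous.
Codon 2: UCC Ser / UCC Ser — identical.
Codon 3: ACU Thr / ACA Thr — synonymous.
Codon 4: CAC His / CAU His — synonymous.
Codon 5: AGC Ser / UCG Ser — synonymous.
Codon 6: ACU Thr / ACA Thr — synonymous.
Codon 7: UAU Tyr / UAC Tyr — synonymous.
Codon 8: GCG Ala / AUG Met — nonsynonymous.
Codon 9: GAU Asp / GCU Ala — nonsynonymous.
Nonsynonymous differences: 3.

3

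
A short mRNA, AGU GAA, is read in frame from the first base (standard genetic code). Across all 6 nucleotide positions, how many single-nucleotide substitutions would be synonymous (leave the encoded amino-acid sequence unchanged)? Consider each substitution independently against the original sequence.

Codon 1 (AGU, Ser): 1 synonymous substitution.
Codon 2 (GAA, Glu): 1 synonymous substitution.
Total: 1 + 1 = 2.

2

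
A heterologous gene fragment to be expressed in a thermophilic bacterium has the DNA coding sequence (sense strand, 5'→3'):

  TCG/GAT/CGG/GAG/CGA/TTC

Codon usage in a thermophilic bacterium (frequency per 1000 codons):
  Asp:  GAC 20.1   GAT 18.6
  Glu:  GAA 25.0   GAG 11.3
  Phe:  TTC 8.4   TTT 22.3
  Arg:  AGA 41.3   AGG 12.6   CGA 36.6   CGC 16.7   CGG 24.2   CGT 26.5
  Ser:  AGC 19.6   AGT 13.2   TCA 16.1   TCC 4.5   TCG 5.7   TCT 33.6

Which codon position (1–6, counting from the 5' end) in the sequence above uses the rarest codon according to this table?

1

Codon 1 TCG (Ser): 5.7 per 1000.
Codon 2 GAT (Asp): 18.6 per 1000.
Codon 3 CGG (Arg): 24.2 per 1000.
Codon 4 GAG (Glu): 11.3 per 1000.
Codon 5 CGA (Arg): 36.6 per 1000.
Codon 6 TTC (Phe): 8.4 per 1000.
Lowest frequency is 5.7 at codon 1.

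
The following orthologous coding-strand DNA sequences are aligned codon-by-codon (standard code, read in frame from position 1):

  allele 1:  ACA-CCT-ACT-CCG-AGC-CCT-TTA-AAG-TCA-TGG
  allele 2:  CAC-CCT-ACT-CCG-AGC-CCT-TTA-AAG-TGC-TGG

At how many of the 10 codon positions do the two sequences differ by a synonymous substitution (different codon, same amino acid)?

0

Codon 1: ACA Thr / CAC His — nonsynonymous.
Codon 2: CCT Pro / CCT Pro — identical.
Codon 3: ACT Thr / ACT Thr — identical.
Codon 4: CCG Pro / CCG Pro — identical.
Codon 5: AGC Ser / AGC Ser — identical.
Codon 6: CCT Pro / CCT Pro — identical.
Codon 7: TTA Leu / TTA Leu — identical.
Codon 8: AAG Lys / AAG Lys — identical.
Codon 9: TCA Ser / TGC Cys — nonsynonymous.
Codon 10: TGG Trp / TGG Trp — identical.
Synonymous differences: 0.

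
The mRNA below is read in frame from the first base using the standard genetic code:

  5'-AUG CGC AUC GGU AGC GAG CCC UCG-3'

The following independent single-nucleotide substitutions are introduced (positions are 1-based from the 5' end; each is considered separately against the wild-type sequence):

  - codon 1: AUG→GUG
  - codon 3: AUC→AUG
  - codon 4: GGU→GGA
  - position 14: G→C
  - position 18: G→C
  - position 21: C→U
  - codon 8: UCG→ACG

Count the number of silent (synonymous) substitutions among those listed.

Codon 1: AUG (Met) → GUG (Val) — missense.
Codon 3: AUC (Ile) → AUG (Met) — missense.
Codon 4: GGU (Gly) → GGA (Gly) — synonymous.
Codon 5: AGC (Ser) → ACC (Thr) — missense.
Codon 6: GAG (Glu) → GAC (Asp) — missense.
Codon 7: CCC (Pro) → CCU (Pro) — synonymous.
Codon 8: UCG (Ser) → ACG (Thr) — missense.
Synonymous: 2 of 7.

2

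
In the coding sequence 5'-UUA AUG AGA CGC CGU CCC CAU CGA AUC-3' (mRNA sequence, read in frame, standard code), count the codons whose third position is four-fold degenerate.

4

Codon 1 UUA (Leu): third position 2-fold.
Codon 2 AUG (Met): third position 1-fold.
Codon 3 AGA (Arg): third position 2-fold.
Codon 4 CGC (Arg): third position 4-fold.
Codon 5 CGU (Arg): third position 4-fold.
Codon 6 CCC (Pro): third position 4-fold.
Codon 7 CAU (His): third position 2-fold.
Codon 8 CGA (Arg): third position 4-fold.
Codon 9 AUC (Ile): third position 3-fold.
Four-fold degenerate third positions: 4.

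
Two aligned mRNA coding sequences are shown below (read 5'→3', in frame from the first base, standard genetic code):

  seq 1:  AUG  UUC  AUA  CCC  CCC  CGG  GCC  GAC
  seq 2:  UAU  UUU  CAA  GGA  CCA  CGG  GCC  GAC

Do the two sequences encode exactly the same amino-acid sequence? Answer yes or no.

Codon 1: AUG Met / UAU Tyr — nonsynonymous.
Codon 2: UUC Phe / UUU Phe — synonymous.
Codon 3: AUA Ile / CAA Gln — nonsynonymous.
Codon 4: CCC Pro / GGA Gly — nonsynonymous.
Codon 5: CCC Pro / CCA Pro — synonymous.
Codon 6: CGG Arg / CGG Arg — identical.
Codon 7: GCC Ala / GCC Ala — identical.
Codon 8: GAC Asp / GAC Asp — identical.
Nonsynonymous differences: 3 → different protein.

no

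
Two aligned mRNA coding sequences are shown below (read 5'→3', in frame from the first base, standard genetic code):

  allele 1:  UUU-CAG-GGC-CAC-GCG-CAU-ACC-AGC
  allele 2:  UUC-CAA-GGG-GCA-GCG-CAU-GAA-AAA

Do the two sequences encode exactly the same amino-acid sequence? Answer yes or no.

no

Codon 1: UUU Phe / UUC Phe — synonymous.
Codon 2: CAG Gln / CAA Gln — synonymous.
Codon 3: GGC Gly / GGG Gly — synonymous.
Codon 4: CAC His / GCA Ala — nonsynonymous.
Codon 5: GCG Ala / GCG Ala — identical.
Codon 6: CAU His / CAU His — identical.
Codon 7: ACC Thr / GAA Glu — nonsynonymous.
Codon 8: AGC Ser / AAA Lys — nonsynonymous.
Nonsynonymous differences: 3 → different protein.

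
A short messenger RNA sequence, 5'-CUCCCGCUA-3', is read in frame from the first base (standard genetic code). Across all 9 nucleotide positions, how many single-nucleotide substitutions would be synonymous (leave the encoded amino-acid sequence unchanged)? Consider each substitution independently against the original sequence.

10

Codon 1 (CUC, Leu): 3 synonymous substitutions.
Codon 2 (CCG, Pro): 3 synonymous substitutions.
Codon 3 (CUA, Leu): 4 synonymous substitutions.
Total: 3 + 3 + 4 = 10.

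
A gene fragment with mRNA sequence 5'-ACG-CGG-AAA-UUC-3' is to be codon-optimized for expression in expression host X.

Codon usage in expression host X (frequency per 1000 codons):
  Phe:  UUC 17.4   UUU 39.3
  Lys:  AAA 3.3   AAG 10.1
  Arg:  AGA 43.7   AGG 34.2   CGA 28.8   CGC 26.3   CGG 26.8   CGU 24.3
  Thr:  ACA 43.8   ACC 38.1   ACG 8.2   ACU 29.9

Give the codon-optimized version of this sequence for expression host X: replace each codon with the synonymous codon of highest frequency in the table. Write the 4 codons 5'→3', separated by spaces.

ACA AGA AAG UUU

Codon 1 (Thr): best is ACA at 43.8.
Codon 2 (Arg): best is AGA at 43.7.
Codon 3 (Lys): best is AAG at 10.1.
Codon 4 (Phe): best is UUU at 39.3.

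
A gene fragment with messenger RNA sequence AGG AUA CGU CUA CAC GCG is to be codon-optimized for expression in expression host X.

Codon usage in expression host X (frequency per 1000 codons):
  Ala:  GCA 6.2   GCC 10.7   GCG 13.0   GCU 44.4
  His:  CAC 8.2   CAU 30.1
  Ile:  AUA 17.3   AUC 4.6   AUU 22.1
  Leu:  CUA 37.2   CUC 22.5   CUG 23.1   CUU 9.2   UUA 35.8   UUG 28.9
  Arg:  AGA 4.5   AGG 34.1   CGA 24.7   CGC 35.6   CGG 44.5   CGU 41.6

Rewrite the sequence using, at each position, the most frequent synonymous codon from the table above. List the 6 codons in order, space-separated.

Codon 1 (Arg): best is CGG at 44.5.
Codon 2 (Ile): best is AUU at 22.1.
Codon 3 (Arg): best is CGG at 44.5.
Codon 4 (Leu): best is CUA at 37.2.
Codon 5 (His): best is CAU at 30.1.
Codon 6 (Ala): best is GCU at 44.4.

CGG AUU CGG CUA CAU GCU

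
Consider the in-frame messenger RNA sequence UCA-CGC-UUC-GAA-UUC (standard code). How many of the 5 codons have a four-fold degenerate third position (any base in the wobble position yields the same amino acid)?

Codon 1 UCA (Ser): third position 4-fold.
Codon 2 CGC (Arg): third position 4-fold.
Codon 3 UUC (Phe): third position 2-fold.
Codon 4 GAA (Glu): third position 2-fold.
Codon 5 UUC (Phe): third position 2-fold.
Four-fold degenerate third positions: 2.

2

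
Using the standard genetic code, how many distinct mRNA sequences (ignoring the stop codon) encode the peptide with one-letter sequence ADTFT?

Ala: 4 codons.
Asp: 2 codons.
Thr: 4 codons.
Phe: 2 codons.
Thr: 4 codons.
4 × 2 × 4 × 2 × 4 = 256.

256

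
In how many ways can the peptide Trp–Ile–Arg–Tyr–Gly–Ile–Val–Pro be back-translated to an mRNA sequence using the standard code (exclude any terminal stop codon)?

Trp: 1 codon.
Ile: 3 codons.
Arg: 6 codons.
Tyr: 2 codons.
Gly: 4 codons.
Ile: 3 codons.
Val: 4 codons.
Pro: 4 codons.
1 × 3 × 6 × 2 × 4 × 3 × 4 × 4 = 6912.

6912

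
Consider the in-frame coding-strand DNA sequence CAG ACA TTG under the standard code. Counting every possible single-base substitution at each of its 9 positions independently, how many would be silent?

Codon 1 (CAG, Gln): 1 synonymous substitution.
Codon 2 (ACA, Thr): 3 synonymous substitutions.
Codon 3 (TTG, Leu): 2 synonymous substitutions.
Total: 1 + 3 + 2 = 6.

6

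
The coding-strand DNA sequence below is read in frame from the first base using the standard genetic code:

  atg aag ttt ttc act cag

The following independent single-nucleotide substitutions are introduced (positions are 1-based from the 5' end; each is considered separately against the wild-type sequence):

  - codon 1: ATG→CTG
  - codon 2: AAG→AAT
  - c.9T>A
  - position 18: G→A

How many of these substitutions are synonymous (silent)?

Codon 1: ATG (Met) → CTG (Leu) — missense.
Codon 2: AAG (Lys) → AAT (Asn) — missense.
Codon 3: TTT (Phe) → TTA (Leu) — missense.
Codon 6: CAG (Gln) → CAA (Gln) — synonymous.
Synonymous: 1 of 4.

1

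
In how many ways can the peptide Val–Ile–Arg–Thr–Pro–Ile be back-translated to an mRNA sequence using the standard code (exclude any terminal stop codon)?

3456

Val: 4 codons.
Ile: 3 codons.
Arg: 6 codons.
Thr: 4 codons.
Pro: 4 codons.
Ile: 3 codons.
4 × 3 × 6 × 4 × 4 × 3 = 3456.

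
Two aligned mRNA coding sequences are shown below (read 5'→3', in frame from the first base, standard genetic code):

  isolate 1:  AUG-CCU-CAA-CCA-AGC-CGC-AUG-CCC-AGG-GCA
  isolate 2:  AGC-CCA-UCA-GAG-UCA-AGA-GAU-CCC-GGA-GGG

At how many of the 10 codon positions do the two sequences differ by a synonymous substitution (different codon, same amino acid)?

Codon 1: AUG Met / AGC Ser — nonsynonymous.
Codon 2: CCU Pro / CCA Pro — synonymous.
Codon 3: CAA Gln / UCA Ser — nonsynonymous.
Codon 4: CCA Pro / GAG Glu — nonsynonymous.
Codon 5: AGC Ser / UCA Ser — synonymous.
Codon 6: CGC Arg / AGA Arg — synonymous.
Codon 7: AUG Met / GAU Asp — nonsynonymous.
Codon 8: CCC Pro / CCC Pro — identical.
Codon 9: AGG Arg / GGA Gly — nonsynonymous.
Codon 10: GCA Ala / GGG Gly — nonsynonymous.
Synonymous differences: 3.

3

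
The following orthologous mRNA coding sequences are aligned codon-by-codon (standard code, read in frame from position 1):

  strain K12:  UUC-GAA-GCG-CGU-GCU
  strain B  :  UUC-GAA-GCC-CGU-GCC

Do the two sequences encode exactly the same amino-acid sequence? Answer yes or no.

Codon 1: UUC Phe / UUC Phe — identical.
Codon 2: GAA Glu / GAA Glu — identical.
Codon 3: GCG Ala / GCC Ala — synonymous.
Codon 4: CGU Arg / CGU Arg — identical.
Codon 5: GCU Ala / GCC Ala — synonymous.
Nonsynonymous differences: 0 → same protein.

yes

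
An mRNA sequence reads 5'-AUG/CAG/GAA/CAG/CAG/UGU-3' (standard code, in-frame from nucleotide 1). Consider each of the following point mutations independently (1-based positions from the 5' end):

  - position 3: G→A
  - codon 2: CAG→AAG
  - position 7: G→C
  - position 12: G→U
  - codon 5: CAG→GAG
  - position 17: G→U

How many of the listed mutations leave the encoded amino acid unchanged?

Codon 1: AUG (Met) → AUA (Ile) — missense.
Codon 2: CAG (Gln) → AAG (Lys) — missense.
Codon 3: GAA (Glu) → CAA (Gln) — missense.
Codon 4: CAG (Gln) → CAU (His) — missense.
Codon 5: CAG (Gln) → GAG (Glu) — missense.
Codon 6: UGU (Cys) → UUU (Phe) — missense.
Synonymous: 0 of 6.

0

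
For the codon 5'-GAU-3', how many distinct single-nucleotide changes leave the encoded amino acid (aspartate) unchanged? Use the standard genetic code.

Position 1: none → 0 synonymous.
Position 2: none → 0 synonymous.
Position 3: GAC → 1 synonymous.
Total: 0 + 0 + 1 = 1.

1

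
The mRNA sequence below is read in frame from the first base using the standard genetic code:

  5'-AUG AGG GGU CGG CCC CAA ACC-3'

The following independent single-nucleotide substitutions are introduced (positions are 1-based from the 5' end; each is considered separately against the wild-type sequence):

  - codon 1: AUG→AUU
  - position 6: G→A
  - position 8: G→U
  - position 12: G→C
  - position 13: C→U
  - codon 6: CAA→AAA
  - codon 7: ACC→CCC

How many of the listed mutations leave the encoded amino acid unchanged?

Codon 1: AUG (Met) → AUU (Ile) — missense.
Codon 2: AGG (Arg) → AGA (Arg) — synonymous.
Codon 3: GGU (Gly) → GUU (Val) — missense.
Codon 4: CGG (Arg) → CGC (Arg) — synonymous.
Codon 5: CCC (Pro) → UCC (Ser) — missense.
Codon 6: CAA (Gln) → AAA (Lys) — missense.
Codon 7: ACC (Thr) → CCC (Pro) — missense.
Synonymous: 2 of 7.

2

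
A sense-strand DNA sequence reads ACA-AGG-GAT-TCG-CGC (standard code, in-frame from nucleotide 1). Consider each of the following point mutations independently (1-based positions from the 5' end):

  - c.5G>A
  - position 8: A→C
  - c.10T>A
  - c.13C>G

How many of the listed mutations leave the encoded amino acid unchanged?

0

Codon 2: AGG (Arg) → AAG (Lys) — missense.
Codon 3: GAT (Asp) → GCT (Ala) — missense.
Codon 4: TCG (Ser) → ACG (Thr) — missense.
Codon 5: CGC (Arg) → GGC (Gly) — missense.
Synonymous: 0 of 4.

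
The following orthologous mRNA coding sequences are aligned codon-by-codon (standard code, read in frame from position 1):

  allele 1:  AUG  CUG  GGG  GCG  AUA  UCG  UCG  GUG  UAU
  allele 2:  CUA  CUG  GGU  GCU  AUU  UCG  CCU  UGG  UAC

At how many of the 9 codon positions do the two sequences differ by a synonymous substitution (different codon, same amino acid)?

Codon 1: AUG Met / CUA Leu — nonsynonymous.
Codon 2: CUG Leu / CUG Leu — identical.
Codon 3: GGG Gly / GGU Gly — synonymous.
Codon 4: GCG Ala / GCU Ala — synonymous.
Codon 5: AUA Ile / AUU Ile — synonymous.
Codon 6: UCG Ser / UCG Ser — identical.
Codon 7: UCG Ser / CCU Pro — nonsynonymous.
Codon 8: GUG Val / UGG Trp — nonsynonymous.
Codon 9: UAU Tyr / UAC Tyr — synonymous.
Synonymous differences: 4.

4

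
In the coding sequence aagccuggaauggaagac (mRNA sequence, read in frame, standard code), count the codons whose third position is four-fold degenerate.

2

Codon 1 AAG (Lys): third position 2-fold.
Codon 2 CCU (Pro): third position 4-fold.
Codon 3 GGA (Gly): third position 4-fold.
Codon 4 AUG (Met): third position 1-fold.
Codon 5 GAA (Glu): third position 2-fold.
Codon 6 GAC (Asp): third position 2-fold.
Four-fold degenerate third positions: 2.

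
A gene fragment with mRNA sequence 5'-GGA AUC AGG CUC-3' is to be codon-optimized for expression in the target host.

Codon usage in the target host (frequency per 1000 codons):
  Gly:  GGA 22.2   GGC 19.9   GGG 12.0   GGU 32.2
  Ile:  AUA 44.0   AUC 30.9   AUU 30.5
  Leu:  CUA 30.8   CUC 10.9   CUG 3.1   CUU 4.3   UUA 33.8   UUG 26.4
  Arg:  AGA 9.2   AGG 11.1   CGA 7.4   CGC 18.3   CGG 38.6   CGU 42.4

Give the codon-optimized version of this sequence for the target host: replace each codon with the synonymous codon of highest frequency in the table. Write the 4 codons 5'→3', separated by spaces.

Codon 1 (Gly): best is GGU at 32.2.
Codon 2 (Ile): best is AUA at 44.0.
Codon 3 (Arg): best is CGU at 42.4.
Codon 4 (Leu): best is UUA at 33.8.

GGU AUA CGU UUA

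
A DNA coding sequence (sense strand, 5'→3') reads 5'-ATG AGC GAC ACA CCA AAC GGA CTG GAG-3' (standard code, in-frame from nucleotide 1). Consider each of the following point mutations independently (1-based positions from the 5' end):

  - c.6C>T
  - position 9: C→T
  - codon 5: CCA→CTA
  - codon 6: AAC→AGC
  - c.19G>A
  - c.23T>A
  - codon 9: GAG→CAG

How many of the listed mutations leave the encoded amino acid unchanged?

2

Codon 2: AGC (Ser) → AGT (Ser) — synonymous.
Codon 3: GAC (Asp) → GAT (Asp) — synonymous.
Codon 5: CCA (Pro) → CTA (Leu) — missense.
Codon 6: AAC (Asn) → AGC (Ser) — missense.
Codon 7: GGA (Gly) → AGA (Arg) — missense.
Codon 8: CTG (Leu) → CAG (Gln) — missense.
Codon 9: GAG (Glu) → CAG (Gln) — missense.
Synonymous: 2 of 7.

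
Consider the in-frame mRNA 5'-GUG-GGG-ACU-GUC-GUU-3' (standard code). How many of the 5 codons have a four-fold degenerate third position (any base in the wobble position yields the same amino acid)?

Codon 1 GUG (Val): third position 4-fold.
Codon 2 GGG (Gly): third position 4-fold.
Codon 3 ACU (Thr): third position 4-fold.
Codon 4 GUC (Val): third position 4-fold.
Codon 5 GUU (Val): third position 4-fold.
Four-fold degenerate third positions: 5.

5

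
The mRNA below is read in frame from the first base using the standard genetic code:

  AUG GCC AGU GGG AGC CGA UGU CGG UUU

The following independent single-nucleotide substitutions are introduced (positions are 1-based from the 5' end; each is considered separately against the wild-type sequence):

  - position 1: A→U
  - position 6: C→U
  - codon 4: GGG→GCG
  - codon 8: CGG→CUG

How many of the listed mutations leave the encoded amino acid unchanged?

1

Codon 1: AUG (Met) → UUG (Leu) — missense.
Codon 2: GCC (Ala) → GCU (Ala) — synonymous.
Codon 4: GGG (Gly) → GCG (Ala) — missense.
Codon 8: CGG (Arg) → CUG (Leu) — missense.
Synonymous: 1 of 4.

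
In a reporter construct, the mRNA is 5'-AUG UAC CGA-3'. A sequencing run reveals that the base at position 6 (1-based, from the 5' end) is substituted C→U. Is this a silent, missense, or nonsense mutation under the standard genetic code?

silent

Position 6 falls in codon 2: UAC → Tyr.
After the substitution the codon is UAU → Tyr.
Both encode Tyr, so the change is synonymous.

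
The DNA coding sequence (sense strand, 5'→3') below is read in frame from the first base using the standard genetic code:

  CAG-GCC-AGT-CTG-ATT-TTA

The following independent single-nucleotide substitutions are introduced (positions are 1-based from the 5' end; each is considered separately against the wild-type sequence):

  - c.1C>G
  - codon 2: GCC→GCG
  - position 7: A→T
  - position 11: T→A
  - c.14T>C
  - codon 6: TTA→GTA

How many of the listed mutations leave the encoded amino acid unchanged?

Codon 1: CAG (Gln) → GAG (Glu) — missense.
Codon 2: GCC (Ala) → GCG (Ala) — synonymous.
Codon 3: AGT (Ser) → TGT (Cys) — missense.
Codon 4: CTG (Leu) → CAG (Gln) — missense.
Codon 5: ATT (Ile) → ACT (Thr) — missense.
Codon 6: TTA (Leu) → GTA (Val) — missense.
Synonymous: 1 of 6.

1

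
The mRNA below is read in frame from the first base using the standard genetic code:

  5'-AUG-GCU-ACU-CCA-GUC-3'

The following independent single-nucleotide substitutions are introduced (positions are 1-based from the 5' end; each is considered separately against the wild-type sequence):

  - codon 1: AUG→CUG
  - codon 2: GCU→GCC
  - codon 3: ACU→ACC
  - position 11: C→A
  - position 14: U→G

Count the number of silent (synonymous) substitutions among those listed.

Codon 1: AUG (Met) → CUG (Leu) — missense.
Codon 2: GCU (Ala) → GCC (Ala) — synonymous.
Codon 3: ACU (Thr) → ACC (Thr) — synonymous.
Codon 4: CCA (Pro) → CAA (Gln) — missense.
Codon 5: GUC (Val) → GGC (Gly) — missense.
Synonymous: 2 of 5.

2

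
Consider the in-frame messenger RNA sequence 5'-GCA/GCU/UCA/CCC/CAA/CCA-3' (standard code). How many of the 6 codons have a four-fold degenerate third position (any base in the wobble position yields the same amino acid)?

5

Codon 1 GCA (Ala): third position 4-fold.
Codon 2 GCU (Ala): third position 4-fold.
Codon 3 UCA (Ser): third position 4-fold.
Codon 4 CCC (Pro): third position 4-fold.
Codon 5 CAA (Gln): third position 2-fold.
Codon 6 CCA (Pro): third position 4-fold.
Four-fold degenerate third positions: 5.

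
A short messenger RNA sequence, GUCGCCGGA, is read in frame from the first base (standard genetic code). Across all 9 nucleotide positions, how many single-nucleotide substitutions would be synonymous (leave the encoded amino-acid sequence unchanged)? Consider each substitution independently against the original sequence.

9

Codon 1 (GUC, Val): 3 synonymous substitutions.
Codon 2 (GCC, Ala): 3 synonymous substitutions.
Codon 3 (GGA, Gly): 3 synonymous substitutions.
Total: 3 + 3 + 3 = 9.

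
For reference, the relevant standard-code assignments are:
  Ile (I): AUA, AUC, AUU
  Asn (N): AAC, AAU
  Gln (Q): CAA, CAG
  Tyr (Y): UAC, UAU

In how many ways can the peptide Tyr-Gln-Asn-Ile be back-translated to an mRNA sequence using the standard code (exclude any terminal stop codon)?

24

Tyr: 2 codons.
Gln: 2 codons.
Asn: 2 codons.
Ile: 3 codons.
2 × 2 × 2 × 3 = 24.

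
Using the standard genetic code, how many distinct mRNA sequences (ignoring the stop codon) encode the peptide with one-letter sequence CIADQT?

Cys: 2 codons.
Ile: 3 codons.
Ala: 4 codons.
Asp: 2 codons.
Gln: 2 codons.
Thr: 4 codons.
2 × 3 × 4 × 2 × 2 × 4 = 384.

384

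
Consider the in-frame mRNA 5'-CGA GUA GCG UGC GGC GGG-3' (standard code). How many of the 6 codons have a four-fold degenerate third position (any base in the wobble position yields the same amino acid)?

Codon 1 CGA (Arg): third position 4-fold.
Codon 2 GUA (Val): third position 4-fold.
Codon 3 GCG (Ala): third position 4-fold.
Codon 4 UGC (Cys): third position 2-fold.
Codon 5 GGC (Gly): third position 4-fold.
Codon 6 GGG (Gly): third position 4-fold.
Four-fold degenerate third positions: 5.

5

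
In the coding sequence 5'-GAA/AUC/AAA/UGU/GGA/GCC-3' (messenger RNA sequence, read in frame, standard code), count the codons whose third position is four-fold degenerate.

Codon 1 GAA (Glu): third position 2-fold.
Codon 2 AUC (Ile): third position 3-fold.
Codon 3 AAA (Lys): third position 2-fold.
Codon 4 UGU (Cys): third position 2-fold.
Codon 5 GGA (Gly): third position 4-fold.
Codon 6 GCC (Ala): third position 4-fold.
Four-fold degenerate third positions: 2.

2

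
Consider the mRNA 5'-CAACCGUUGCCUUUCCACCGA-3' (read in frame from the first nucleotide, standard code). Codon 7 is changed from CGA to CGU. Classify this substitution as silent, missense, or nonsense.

silent

Position 21 falls in codon 7: CGA → Arg.
After the substitution the codon is CGU → Arg.
Both encode Arg, so the change is synonymous.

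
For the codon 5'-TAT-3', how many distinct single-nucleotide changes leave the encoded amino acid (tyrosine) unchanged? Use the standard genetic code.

Position 1: none → 0 synonymous.
Position 2: none → 0 synonymous.
Position 3: TAC → 1 synonymous.
Total: 0 + 0 + 1 = 1.

1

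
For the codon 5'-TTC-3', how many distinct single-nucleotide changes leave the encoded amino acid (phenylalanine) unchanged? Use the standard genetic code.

Position 1: none → 0 synonymous.
Position 2: none → 0 synonymous.
Position 3: TTT → 1 synonymous.
Total: 0 + 0 + 1 = 1.

1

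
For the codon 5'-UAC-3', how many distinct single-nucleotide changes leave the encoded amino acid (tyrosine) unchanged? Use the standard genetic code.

1

Position 1: none → 0 synonymous.
Position 2: none → 0 synonymous.
Position 3: UAU → 1 synonymous.
Total: 0 + 0 + 1 = 1.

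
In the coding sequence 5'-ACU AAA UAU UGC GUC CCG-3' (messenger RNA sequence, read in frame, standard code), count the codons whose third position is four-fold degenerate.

Codon 1 ACU (Thr): third position 4-fold.
Codon 2 AAA (Lys): third position 2-fold.
Codon 3 UAU (Tyr): third position 2-fold.
Codon 4 UGC (Cys): third position 2-fold.
Codon 5 GUC (Val): third position 4-fold.
Codon 6 CCG (Pro): third position 4-fold.
Four-fold degenerate third positions: 3.

3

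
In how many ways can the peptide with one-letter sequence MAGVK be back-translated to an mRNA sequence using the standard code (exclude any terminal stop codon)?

Met: 1 codon.
Ala: 4 codons.
Gly: 4 codons.
Val: 4 codons.
Lys: 2 codons.
1 × 4 × 4 × 4 × 2 = 128.

128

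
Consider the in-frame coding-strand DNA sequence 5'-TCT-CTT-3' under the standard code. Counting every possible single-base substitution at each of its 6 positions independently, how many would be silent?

Codon 1 (TCT, Ser): 3 synonymous substitutions.
Codon 2 (CTT, Leu): 3 synonymous substitutions.
Total: 3 + 3 = 6.

6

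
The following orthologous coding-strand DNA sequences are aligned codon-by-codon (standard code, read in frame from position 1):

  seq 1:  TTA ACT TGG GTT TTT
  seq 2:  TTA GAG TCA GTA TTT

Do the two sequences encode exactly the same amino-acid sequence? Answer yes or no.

no

Codon 1: TTA Leu / TTA Leu — identical.
Codon 2: ACT Thr / GAG Glu — nonsynonymous.
Codon 3: TGG Trp / TCA Ser — nonsynonymous.
Codon 4: GTT Val / GTA Val — synonymous.
Codon 5: TTT Phe / TTT Phe — identical.
Nonsynonymous differences: 2 → different protein.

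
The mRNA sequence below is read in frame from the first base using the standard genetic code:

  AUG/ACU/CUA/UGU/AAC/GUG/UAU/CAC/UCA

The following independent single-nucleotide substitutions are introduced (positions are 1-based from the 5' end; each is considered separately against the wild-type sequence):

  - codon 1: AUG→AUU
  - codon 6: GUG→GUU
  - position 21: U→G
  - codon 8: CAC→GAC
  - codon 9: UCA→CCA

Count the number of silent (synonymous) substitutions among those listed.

1

Codon 1: AUG (Met) → AUU (Ile) — missense.
Codon 6: GUG (Val) → GUU (Val) — synonymous.
Codon 7: UAU (Tyr) → UAG (Stop) — nonsense.
Codon 8: CAC (His) → GAC (Asp) — missense.
Codon 9: UCA (Ser) → CCA (Pro) — missense.
Synonymous: 1 of 5.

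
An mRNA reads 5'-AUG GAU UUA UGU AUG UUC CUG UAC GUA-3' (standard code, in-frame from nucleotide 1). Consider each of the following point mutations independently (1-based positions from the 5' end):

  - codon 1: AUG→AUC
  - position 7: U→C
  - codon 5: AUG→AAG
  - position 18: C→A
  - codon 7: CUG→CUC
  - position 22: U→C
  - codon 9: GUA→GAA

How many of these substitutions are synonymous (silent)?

Codon 1: AUG (Met) → AUC (Ile) — missense.
Codon 3: UUA (Leu) → CUA (Leu) — synonymous.
Codon 5: AUG (Met) → AAG (Lys) — missense.
Codon 6: UUC (Phe) → UUA (Leu) — missense.
Codon 7: CUG (Leu) → CUC (Leu) — synonymous.
Codon 8: UAC (Tyr) → CAC (His) — missense.
Codon 9: GUA (Val) → GAA (Glu) — missense.
Synonymous: 2 of 7.

2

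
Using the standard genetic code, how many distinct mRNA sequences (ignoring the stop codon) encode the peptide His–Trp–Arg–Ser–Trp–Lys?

144

His: 2 codons.
Trp: 1 codon.
Arg: 6 codons.
Ser: 6 codons.
Trp: 1 codon.
Lys: 2 codons.
2 × 1 × 6 × 6 × 1 × 2 = 144.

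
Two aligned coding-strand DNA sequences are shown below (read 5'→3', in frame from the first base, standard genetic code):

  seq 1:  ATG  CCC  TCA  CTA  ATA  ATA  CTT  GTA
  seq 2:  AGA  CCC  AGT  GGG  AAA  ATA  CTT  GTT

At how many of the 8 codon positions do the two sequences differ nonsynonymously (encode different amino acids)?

3

Codon 1: ATG Met / AGA Arg — nonsynonymous.
Codon 2: CCC Pro / CCC Pro — identical.
Codon 3: TCA Ser / AGT Ser — synonymous.
Codon 4: CTA Leu / GGG Gly — nonsynonymous.
Codon 5: ATA Ile / AAA Lys — nonsynonymous.
Codon 6: ATA Ile / ATA Ile — identical.
Codon 7: CTT Leu / CTT Leu — identical.
Codon 8: GTA Val / GTT Val — synonymous.
Nonsynonymous differences: 3.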